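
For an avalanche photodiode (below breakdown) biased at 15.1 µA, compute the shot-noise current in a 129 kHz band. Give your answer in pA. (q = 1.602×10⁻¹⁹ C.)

I_n = √(2qI·B)
2qI·B = 2 × 1.602×10⁻¹⁹ × 1.51×10⁻⁵ × 1.29×10⁵ = 6.24×10⁻¹⁹ A²
I_n = √(6.24×10⁻¹⁹) = 7.90×10⁻¹⁰ A = 790 pA

790 pA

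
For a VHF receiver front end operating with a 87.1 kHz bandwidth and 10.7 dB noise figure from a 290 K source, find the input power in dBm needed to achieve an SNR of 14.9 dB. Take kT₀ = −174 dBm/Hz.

−99.0 dBm

Sensitivity = −174 + 10 log₁₀(B) + NF + SNR_min
= −174 + 49.4 + 10.7 + 14.9
= −99.0 dBm → −99.0 dBm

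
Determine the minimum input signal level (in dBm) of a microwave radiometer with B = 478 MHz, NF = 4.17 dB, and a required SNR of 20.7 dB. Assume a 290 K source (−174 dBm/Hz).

−62.3 dBm

Sensitivity = −174 + 10 log₁₀(B) + NF + SNR_min
= −174 + 86.79 + 4.17 + 20.7
= −62.34 dBm → −62.3 dBm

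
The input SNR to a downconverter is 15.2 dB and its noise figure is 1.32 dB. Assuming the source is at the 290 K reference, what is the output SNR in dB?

By definition F = SNR_in/SNR_out, so in dB: SNR_out = SNR_in − NF
SNR_out = 15.2 − 1.32 = 13.88 dB

13.88 dB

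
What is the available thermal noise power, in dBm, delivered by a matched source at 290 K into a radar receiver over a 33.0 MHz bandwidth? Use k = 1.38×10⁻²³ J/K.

P_n = kTB = 1.38×10⁻²³ × 290 × 3.30×10⁷ = 1.32×10⁻¹³ W
In dBm: 10 log₁₀(1.32×10⁻¹³ / 10⁻³) = −98.8 dBm

−98.8 dBm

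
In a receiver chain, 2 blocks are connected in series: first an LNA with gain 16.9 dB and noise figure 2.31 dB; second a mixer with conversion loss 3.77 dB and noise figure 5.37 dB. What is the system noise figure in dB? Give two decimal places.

2.44 dB

Convert to linear (a loss of L dB is a gain of −L dB): F_i = 10^(NF_i/10), G_i = 10^(G_i,dB/10)
  Stage 1: F_1 = 10^(2.31/10) = 1.702, G_1 = 10^(16.9/10) = 48.98
  Stage 2: F_2 = 10^(5.37/10) = 3.443, G_2 = 10^(−3.77/10) = 0.4198
Friis cascade:
  F = 1.702 + (3.443 − 1)/48.98 = 1.752
NF = 10 log₁₀(1.752) = 2.44 dB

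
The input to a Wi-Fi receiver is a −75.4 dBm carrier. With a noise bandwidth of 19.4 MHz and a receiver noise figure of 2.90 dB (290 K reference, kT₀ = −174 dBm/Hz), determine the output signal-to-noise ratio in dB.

22.8 dB

Noise floor: N = −174 + 10 log₁₀(B) + NF
10 log₁₀(1.94×10⁷) = 72.88 dB
N = −174 + 72.88 + 2.90 = −98.22 dBm
SNR = P_sig − N = −75.4 − (−98.22) = 22.82 dB → 22.8 dB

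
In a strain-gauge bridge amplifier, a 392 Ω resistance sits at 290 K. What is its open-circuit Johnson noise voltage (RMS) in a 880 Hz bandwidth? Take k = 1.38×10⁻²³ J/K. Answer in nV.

74.3 nV

V_n = √(4kTRB)
4kTRB = 4 × 1.38×10⁻²³ × 290 × 3.92×10² × 8.80×10² = 5.52×10⁻¹⁵ V²
V_n = √(5.52×10⁻¹⁵) = 7.43×10⁻⁸ V = 74.3 nV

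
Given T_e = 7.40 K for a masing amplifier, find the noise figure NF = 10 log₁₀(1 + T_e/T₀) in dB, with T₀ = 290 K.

0.109 dB

F = 1 + T_e/T₀ = 1 + 7.40/290 = 1.02552
NF = 10 log₁₀(1.02552) = 0.109 dB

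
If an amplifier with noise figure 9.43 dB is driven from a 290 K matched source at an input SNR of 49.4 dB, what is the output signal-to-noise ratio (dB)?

By definition F = SNR_in/SNR_out, so in dB: SNR_out = SNR_in − NF
SNR_out = 49.4 − 9.43 = 39.97 dB

39.97 dB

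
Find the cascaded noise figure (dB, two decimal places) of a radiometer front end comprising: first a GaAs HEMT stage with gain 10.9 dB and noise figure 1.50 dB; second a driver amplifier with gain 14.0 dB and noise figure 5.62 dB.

Convert to linear (a loss of L dB is a gain of −L dB): F_i = 10^(NF_i/10), G_i = 10^(G_i,dB/10)
  Stage 1: F_1 = 10^(1.50/10) = 1.413, G_1 = 10^(10.9/10) = 12.30
  Stage 2: F_2 = 10^(5.62/10) = 3.648, G_2 = 10^(14.0/10) = 25.12
Friis cascade:
  F = 1.413 + (3.648 − 1)/12.30 = 1.628
NF = 10 log₁₀(1.628) = 2.12 dB

2.12 dB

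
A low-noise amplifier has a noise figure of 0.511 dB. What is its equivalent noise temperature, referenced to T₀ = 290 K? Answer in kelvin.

36.2 K

F = 10^(0.511/10) = 1.12486
T_e = (F − 1)·T₀ = (1.12486 − 1) × 290 = 36.2 K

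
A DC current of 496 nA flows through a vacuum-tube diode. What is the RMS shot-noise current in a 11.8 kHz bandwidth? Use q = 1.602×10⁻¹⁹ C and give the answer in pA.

43.3 pA

I_n = √(2qI·B)
2qI·B = 2 × 1.602×10⁻¹⁹ × 4.96×10⁻⁷ × 1.18×10⁴ = 1.88×10⁻²¹ A²
I_n = √(1.88×10⁻²¹) = 4.33×10⁻¹¹ A = 43.3 pA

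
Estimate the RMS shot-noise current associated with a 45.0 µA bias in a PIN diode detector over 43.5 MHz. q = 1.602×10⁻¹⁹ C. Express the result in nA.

25.0 nA

I_n = √(2qI·B)
2qI·B = 2 × 1.602×10⁻¹⁹ × 4.50×10⁻⁵ × 4.35×10⁷ = 6.27×10⁻¹⁶ A²
I_n = √(6.27×10⁻¹⁶) = 2.50×10⁻⁸ A = 25.0 nA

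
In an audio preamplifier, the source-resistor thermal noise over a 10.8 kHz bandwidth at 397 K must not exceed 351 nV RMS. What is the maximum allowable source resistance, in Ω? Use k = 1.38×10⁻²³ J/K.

Johnson–Nyquist: V_n = √(4kTRB) ⇒ R = V_n² / (4kTB)
4kTB = 4 × 1.38×10⁻²³ × 397 × 1.08×10⁴ = 2.37×10⁻¹⁶
R = (3.51×10⁻⁷)² / 2.37×10⁻¹⁶ = 5.21×10² Ω = 521 Ω

521 Ω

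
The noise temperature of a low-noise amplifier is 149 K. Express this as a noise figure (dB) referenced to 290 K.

1.80 dB

F = 1 + T_e/T₀ = 1 + 149/290 = 1.51379
NF = 10 log₁₀(1.51379) = 1.80 dB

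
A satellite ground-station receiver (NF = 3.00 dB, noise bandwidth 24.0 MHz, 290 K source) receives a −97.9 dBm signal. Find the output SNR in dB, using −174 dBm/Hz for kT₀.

Noise floor: N = −174 + 10 log₁₀(B) + NF
10 log₁₀(2.40×10⁷) = 73.8 dB
N = −174 + 73.8 + 3.00 = −97.20 dBm
SNR = P_sig − N = −97.9 − (−97.20) = −0.70 dB → −0.7 dB

−0.7 dB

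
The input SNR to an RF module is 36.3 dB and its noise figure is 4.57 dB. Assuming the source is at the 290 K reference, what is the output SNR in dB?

31.73 dB

By definition F = SNR_in/SNR_out, so in dB: SNR_out = SNR_in − NF
SNR_out = 36.3 − 4.57 = 31.73 dB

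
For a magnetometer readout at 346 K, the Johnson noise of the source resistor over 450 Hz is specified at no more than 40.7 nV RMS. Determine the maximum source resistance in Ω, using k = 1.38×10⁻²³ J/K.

193 Ω

Johnson–Nyquist: V_n = √(4kTRB) ⇒ R = V_n² / (4kTB)
4kTB = 4 × 1.38×10⁻²³ × 346 × 4.50×10² = 8.59×10⁻¹⁸
R = (4.07×10⁻⁸)² / 8.59×10⁻¹⁸ = 1.93×10² Ω = 193 Ω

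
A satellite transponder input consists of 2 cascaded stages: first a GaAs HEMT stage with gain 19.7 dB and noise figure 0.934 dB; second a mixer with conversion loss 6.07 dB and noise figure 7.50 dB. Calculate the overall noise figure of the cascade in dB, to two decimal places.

1.10 dB

Convert to linear (a loss of L dB is a gain of −L dB): F_i = 10^(NF_i/10), G_i = 10^(G_i,dB/10)
  Stage 1: F_1 = 10^(0.934/10) = 1.240, G_1 = 10^(19.7/10) = 93.33
  Stage 2: F_2 = 10^(7.50/10) = 5.623, G_2 = 10^(−6.07/10) = 0.2472
Friis cascade:
  F = 1.240 + (5.623 − 1)/93.33 = 1.289
NF = 10 log₁₀(1.289) = 1.10 dB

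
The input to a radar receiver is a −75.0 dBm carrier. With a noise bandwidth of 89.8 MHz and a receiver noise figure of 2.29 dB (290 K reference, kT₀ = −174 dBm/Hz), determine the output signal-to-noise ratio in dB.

Noise floor: N = −174 + 10 log₁₀(B) + NF
10 log₁₀(8.98×10⁷) = 79.53 dB
N = −174 + 79.53 + 2.29 = −92.18 dBm
SNR = P_sig − N = −75.0 − (−92.18) = 17.18 dB → 17.2 dB

17.2 dB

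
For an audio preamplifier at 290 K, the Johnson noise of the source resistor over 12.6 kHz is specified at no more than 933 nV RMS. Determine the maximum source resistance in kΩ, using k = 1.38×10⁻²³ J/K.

Johnson–Nyquist: V_n = √(4kTRB) ⇒ R = V_n² / (4kTB)
4kTB = 4 × 1.38×10⁻²³ × 290 × 1.26×10⁴ = 2.02×10⁻¹⁶
R = (9.33×10⁻⁷)² / 2.02×10⁻¹⁶ = 4.32×10³ Ω = 4.32 kΩ

4.32 kΩ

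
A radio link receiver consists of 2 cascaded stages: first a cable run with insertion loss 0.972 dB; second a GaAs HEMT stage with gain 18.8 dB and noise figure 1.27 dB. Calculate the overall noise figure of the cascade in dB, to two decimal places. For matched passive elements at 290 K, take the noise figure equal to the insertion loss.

Convert to linear (a loss of L dB is a gain of −L dB): F_i = 10^(NF_i/10), G_i = 10^(G_i,dB/10)
  Stage 1: F_1 = 10^(0.972/10) = 1.251, G_1 = 10^(−0.972/10) = 0.7995
  Stage 2: F_2 = 10^(1.27/10) = 1.340, G_2 = 10^(18.8/10) = 75.86
Friis cascade:
  F = 1.251 + (1.340 − 1)/0.7995 = 1.676
NF = 10 log₁₀(1.676) = 2.24 dB

2.24 dB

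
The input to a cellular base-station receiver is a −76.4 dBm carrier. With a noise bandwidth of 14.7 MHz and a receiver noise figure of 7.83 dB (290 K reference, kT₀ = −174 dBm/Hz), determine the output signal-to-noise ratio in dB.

18.1 dB

Noise floor: N = −174 + 10 log₁₀(B) + NF
10 log₁₀(1.47×10⁷) = 71.67 dB
N = −174 + 71.67 + 7.83 = −94.50 dBm
SNR = P_sig − N = −76.4 − (−94.50) = 18.10 dB → 18.1 dB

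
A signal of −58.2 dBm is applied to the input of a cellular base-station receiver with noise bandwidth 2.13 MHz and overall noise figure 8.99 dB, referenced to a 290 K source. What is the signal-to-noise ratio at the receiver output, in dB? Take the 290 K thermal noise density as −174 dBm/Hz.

43.5 dB

Noise floor: N = −174 + 10 log₁₀(B) + NF
10 log₁₀(2.13×10⁶) = 63.28 dB
N = −174 + 63.28 + 8.99 = −101.73 dBm
SNR = P_sig − N = −58.2 − (−101.73) = 43.53 dB → 43.5 dB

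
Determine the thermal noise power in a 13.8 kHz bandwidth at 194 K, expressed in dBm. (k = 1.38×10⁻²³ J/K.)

−134.3 dBm

P_n = kTB = 1.38×10⁻²³ × 194 × 1.38×10⁴ = 3.69×10⁻¹⁷ W
In dBm: 10 log₁₀(3.69×10⁻¹⁷ / 10⁻³) = −134.3 dBm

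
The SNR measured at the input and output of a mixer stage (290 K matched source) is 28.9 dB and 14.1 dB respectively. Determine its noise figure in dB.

NF (dB) = SNR_in(dB) − SNR_out(dB) when the source is at T₀
NF = 28.9 − 14.1 = 14.8 dB

14.8 dB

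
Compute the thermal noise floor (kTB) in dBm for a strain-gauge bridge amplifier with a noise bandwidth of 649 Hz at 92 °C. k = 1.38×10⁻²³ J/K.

−144.9 dBm

T = 92 °C + 273.15 = 365.15 K
P_n = kTB = 1.38×10⁻²³ × 365.15 × 6.49×10² = 3.27×10⁻¹⁸ W
In dBm: 10 log₁₀(3.27×10⁻¹⁸ / 10⁻³) = −144.9 dBm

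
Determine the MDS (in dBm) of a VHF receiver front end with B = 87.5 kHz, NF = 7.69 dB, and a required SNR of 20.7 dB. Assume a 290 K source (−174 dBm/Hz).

−96.2 dBm

Sensitivity = −174 + 10 log₁₀(B) + NF + SNR_min
= −174 + 49.42 + 7.69 + 20.7
= −96.19 dBm → −96.2 dBm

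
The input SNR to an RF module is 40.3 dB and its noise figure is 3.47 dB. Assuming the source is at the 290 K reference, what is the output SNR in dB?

36.83 dB

By definition F = SNR_in/SNR_out, so in dB: SNR_out = SNR_in − NF
SNR_out = 40.3 − 3.47 = 36.83 dB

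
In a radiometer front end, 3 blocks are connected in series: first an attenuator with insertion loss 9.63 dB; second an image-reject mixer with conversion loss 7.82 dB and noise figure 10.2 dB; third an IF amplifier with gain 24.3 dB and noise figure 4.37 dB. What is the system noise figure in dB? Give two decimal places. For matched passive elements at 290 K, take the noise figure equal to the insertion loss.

22.85 dB

Convert to linear (a loss of L dB is a gain of −L dB): F_i = 10^(NF_i/10), G_i = 10^(G_i,dB/10)
  Stage 1: F_1 = 10^(9.63/10) = 9.183, G_1 = 10^(−9.63/10) = 0.1089
  Stage 2: F_2 = 10^(10.2/10) = 10.47, G_2 = 10^(−7.82/10) = 0.1652
  Stage 3: F_3 = 10^(4.37/10) = 2.735, G_3 = 10^(24.3/10) = 269.2
Friis cascade:
  F = 9.183 + (10.47 − 1)/0.1089 + (2.735 − 1)/0.01799 = 192.6
NF = 10 log₁₀(192.6) = 22.85 dB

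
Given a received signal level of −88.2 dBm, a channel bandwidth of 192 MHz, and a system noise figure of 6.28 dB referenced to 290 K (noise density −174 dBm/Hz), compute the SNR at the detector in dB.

−3.3 dB

Noise floor: N = −174 + 10 log₁₀(B) + NF
10 log₁₀(1.92×10⁸) = 82.83 dB
N = −174 + 82.83 + 6.28 = −84.89 dBm
SNR = P_sig − N = −88.2 − (−84.89) = −3.31 dB → −3.3 dB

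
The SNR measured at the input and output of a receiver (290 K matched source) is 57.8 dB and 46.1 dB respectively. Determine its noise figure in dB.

NF (dB) = SNR_in(dB) − SNR_out(dB) when the source is at T₀
NF = 57.8 − 46.1 = 11.7 dB

11.7 dB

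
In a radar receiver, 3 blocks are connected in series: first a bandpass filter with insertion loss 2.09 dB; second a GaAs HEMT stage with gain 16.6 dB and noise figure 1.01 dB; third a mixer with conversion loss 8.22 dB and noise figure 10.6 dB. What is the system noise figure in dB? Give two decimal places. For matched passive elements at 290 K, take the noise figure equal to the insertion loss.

3.83 dB

Convert to linear (a loss of L dB is a gain of −L dB): F_i = 10^(NF_i/10), G_i = 10^(G_i,dB/10)
  Stage 1: F_1 = 10^(2.09/10) = 1.618, G_1 = 10^(−2.09/10) = 0.6180
  Stage 2: F_2 = 10^(1.01/10) = 1.262, G_2 = 10^(16.6/10) = 45.71
  Stage 3: F_3 = 10^(10.6/10) = 11.48, G_3 = 10^(−8.22/10) = 0.1507
Friis cascade:
  F = 1.618 + (1.262 − 1)/0.6180 + (11.48 − 1)/28.25 = 2.413
NF = 10 log₁₀(2.413) = 3.83 dB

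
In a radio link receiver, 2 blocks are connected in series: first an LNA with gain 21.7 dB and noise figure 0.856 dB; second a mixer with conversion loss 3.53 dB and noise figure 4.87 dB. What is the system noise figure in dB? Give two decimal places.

0.91 dB

Convert to linear (a loss of L dB is a gain of −L dB): F_i = 10^(NF_i/10), G_i = 10^(G_i,dB/10)
  Stage 1: F_1 = 10^(0.856/10) = 1.218, G_1 = 10^(21.7/10) = 147.9
  Stage 2: F_2 = 10^(4.87/10) = 3.069, G_2 = 10^(−3.53/10) = 0.4436
Friis cascade:
  F = 1.218 + (3.069 − 1)/147.9 = 1.232
NF = 10 log₁₀(1.232) = 0.91 dB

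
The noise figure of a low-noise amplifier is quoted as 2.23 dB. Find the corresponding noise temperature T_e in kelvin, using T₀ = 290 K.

F = 10^(2.23/10) = 1.67109
T_e = (F − 1)·T₀ = (1.67109 − 1) × 290 = 195 K

195 K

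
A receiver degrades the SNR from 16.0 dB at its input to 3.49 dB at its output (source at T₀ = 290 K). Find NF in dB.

NF (dB) = SNR_in(dB) − SNR_out(dB) when the source is at T₀
NF = 16.0 − 3.49 = 12.51 dB

12.51 dB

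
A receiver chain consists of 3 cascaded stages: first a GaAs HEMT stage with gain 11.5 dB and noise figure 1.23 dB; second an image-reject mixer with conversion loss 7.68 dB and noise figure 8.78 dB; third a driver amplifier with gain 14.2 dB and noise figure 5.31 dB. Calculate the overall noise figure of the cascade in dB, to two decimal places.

Convert to linear (a loss of L dB is a gain of −L dB): F_i = 10^(NF_i/10), G_i = 10^(G_i,dB/10)
  Stage 1: F_1 = 10^(1.23/10) = 1.327, G_1 = 10^(11.5/10) = 14.13
  Stage 2: F_2 = 10^(8.78/10) = 7.551, G_2 = 10^(−7.68/10) = 0.1706
  Stage 3: F_3 = 10^(5.31/10) = 3.396, G_3 = 10^(14.2/10) = 26.30
Friis cascade:
  F = 1.327 + (7.551 − 1)/14.13 + (3.396 − 1)/2.410 = 2.785
NF = 10 log₁₀(2.785) = 4.45 dB

4.45 dB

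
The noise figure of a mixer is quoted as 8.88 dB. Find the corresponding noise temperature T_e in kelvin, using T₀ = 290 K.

F = 10^(8.88/10) = 7.72681
T_e = (F − 1)·T₀ = (7.72681 − 1) × 290 = 1951 K

1951 K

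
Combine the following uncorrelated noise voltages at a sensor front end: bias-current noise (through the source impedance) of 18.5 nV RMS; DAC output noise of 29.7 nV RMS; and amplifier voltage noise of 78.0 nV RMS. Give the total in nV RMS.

85.5 nV

Uncorrelated sources add in power (mean-square): V_tot = √(ΣV_i²)
V_tot = √[(1.85×10⁻⁸)² + (2.97×10⁻⁸)² + (7.80×10⁻⁸)²] = 8.55×10⁻⁸ V = 85.5 nV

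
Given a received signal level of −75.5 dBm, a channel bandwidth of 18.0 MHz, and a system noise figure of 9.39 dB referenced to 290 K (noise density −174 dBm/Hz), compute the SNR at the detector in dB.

Noise floor: N = −174 + 10 log₁₀(B) + NF
10 log₁₀(1.80×10⁷) = 72.55 dB
N = −174 + 72.55 + 9.39 = −92.06 dBm
SNR = P_sig − N = −75.5 − (−92.06) = 16.56 dB → 16.6 dB

16.6 dB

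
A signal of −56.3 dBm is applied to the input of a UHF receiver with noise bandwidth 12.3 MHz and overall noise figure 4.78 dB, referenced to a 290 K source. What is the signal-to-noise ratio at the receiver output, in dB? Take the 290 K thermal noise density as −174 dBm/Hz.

42.0 dB

Noise floor: N = −174 + 10 log₁₀(B) + NF
10 log₁₀(1.23×10⁷) = 70.9 dB
N = −174 + 70.9 + 4.78 = −98.32 dBm
SNR = P_sig − N = −56.3 − (−98.32) = 42.02 dB → 42.0 dB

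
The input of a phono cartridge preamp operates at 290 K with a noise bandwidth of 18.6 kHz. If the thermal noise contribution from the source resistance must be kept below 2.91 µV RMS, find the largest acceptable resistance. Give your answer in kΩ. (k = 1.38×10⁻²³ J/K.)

Johnson–Nyquist: V_n = √(4kTRB) ⇒ R = V_n² / (4kTB)
4kTB = 4 × 1.38×10⁻²³ × 290 × 1.86×10⁴ = 2.98×10⁻¹⁶
R = (2.91×10⁻⁶)² / 2.98×10⁻¹⁶ = 2.84×10⁴ Ω = 28.4 kΩ

28.4 kΩ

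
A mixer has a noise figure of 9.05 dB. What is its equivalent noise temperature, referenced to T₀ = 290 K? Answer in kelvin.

F = 10^(9.05/10) = 8.03526
T_e = (F − 1)·T₀ = (8.03526 − 1) × 290 = 2040 K

2040 K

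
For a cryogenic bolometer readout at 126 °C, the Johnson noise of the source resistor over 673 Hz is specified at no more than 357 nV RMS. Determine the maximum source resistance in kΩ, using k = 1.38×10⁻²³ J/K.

8.60 kΩ

T = 126 °C + 273.15 = 399.15 K
Johnson–Nyquist: V_n = √(4kTRB) ⇒ R = V_n² / (4kTB)
4kTB = 4 × 1.38×10⁻²³ × 399.15 × 6.73×10² = 1.48×10⁻¹⁷
R = (3.57×10⁻⁷)² / 1.48×10⁻¹⁷ = 8.60×10³ Ω = 8.60 kΩ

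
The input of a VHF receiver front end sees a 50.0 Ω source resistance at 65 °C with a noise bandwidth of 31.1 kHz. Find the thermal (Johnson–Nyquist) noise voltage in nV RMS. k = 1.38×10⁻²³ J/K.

T = 65 °C + 273.15 = 338.15 K
V_n = √(4kTRB)
4kTRB = 4 × 1.38×10⁻²³ × 338.15 × 5.00×10¹ × 3.11×10⁴ = 2.90×10⁻¹⁴ V²
V_n = √(2.90×10⁻¹⁴) = 1.70×10⁻⁷ V = 170 nV

170 nV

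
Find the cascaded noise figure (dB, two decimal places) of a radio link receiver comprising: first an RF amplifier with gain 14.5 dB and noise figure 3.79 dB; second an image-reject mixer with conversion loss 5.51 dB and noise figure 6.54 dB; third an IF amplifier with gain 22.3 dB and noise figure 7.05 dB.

4.82 dB

Convert to linear (a loss of L dB is a gain of −L dB): F_i = 10^(NF_i/10), G_i = 10^(G_i,dB/10)
  Stage 1: F_1 = 10^(3.79/10) = 2.393, G_1 = 10^(14.5/10) = 28.18
  Stage 2: F_2 = 10^(6.54/10) = 4.508, G_2 = 10^(−5.51/10) = 0.2812
  Stage 3: F_3 = 10^(7.05/10) = 5.070, G_3 = 10^(22.3/10) = 169.8
Friis cascade:
  F = 2.393 + (4.508 − 1)/28.18 + (5.070 − 1)/7.925 = 3.031
NF = 10 log₁₀(3.031) = 4.82 dB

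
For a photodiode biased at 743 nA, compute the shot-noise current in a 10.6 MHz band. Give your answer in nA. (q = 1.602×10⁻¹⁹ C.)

1.59 nA

I_n = √(2qI·B)
2qI·B = 2 × 1.602×10⁻¹⁹ × 7.43×10⁻⁷ × 1.06×10⁷ = 2.52×10⁻¹⁸ A²
I_n = √(2.52×10⁻¹⁸) = 1.59×10⁻⁹ A = 1.59 nA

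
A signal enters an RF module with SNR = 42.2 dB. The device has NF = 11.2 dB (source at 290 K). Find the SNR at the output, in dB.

31.0 dB

By definition F = SNR_in/SNR_out, so in dB: SNR_out = SNR_in − NF
SNR_out = 42.2 − 11.2 = 31.0 dB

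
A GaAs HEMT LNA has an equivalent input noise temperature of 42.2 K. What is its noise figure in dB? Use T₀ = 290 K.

F = 1 + T_e/T₀ = 1 + 42.2/290 = 1.14552
NF = 10 log₁₀(1.14552) = 0.590 dB

0.590 dB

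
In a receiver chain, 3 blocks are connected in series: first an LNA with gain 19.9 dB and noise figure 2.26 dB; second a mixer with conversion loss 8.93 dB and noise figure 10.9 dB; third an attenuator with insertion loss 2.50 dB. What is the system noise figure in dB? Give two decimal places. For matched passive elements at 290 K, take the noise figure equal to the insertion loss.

Convert to linear (a loss of L dB is a gain of −L dB): F_i = 10^(NF_i/10), G_i = 10^(G_i,dB/10)
  Stage 1: F_1 = 10^(2.26/10) = 1.683, G_1 = 10^(19.9/10) = 97.72
  Stage 2: F_2 = 10^(10.9/10) = 12.30, G_2 = 10^(−8.93/10) = 0.1279
  Stage 3: F_3 = 10^(2.50/10) = 1.778, G_3 = 10^(−2.50/10) = 0.5623
Friis cascade:
  F = 1.683 + (12.30 − 1)/97.72 + (1.778 − 1)/12.50 = 1.861
NF = 10 log₁₀(1.861) = 2.70 dB

2.70 dB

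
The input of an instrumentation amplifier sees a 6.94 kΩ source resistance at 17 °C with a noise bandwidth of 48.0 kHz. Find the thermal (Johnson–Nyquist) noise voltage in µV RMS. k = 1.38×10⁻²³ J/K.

2.31 µV

T = 17 °C + 273.15 = 290.15 K
V_n = √(4kTRB)
4kTRB = 4 × 1.38×10⁻²³ × 290.15 × 6.94×10³ × 4.80×10⁴ = 5.34×10⁻¹² V²
V_n = √(5.34×10⁻¹²) = 2.31×10⁻⁶ V = 2.31 µV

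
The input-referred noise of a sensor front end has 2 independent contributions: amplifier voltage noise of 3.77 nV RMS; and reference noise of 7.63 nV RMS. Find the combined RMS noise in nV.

Uncorrelated sources add in power (mean-square): V_tot = √(ΣV_i²)
V_tot = √[(3.77×10⁻⁹)² + (7.63×10⁻⁹)²] = 8.51×10⁻⁹ V = 8.51 nV

8.51 nV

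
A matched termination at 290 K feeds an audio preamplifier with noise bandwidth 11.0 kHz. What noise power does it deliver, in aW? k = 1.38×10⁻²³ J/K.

44.0 aW

P_n = kTB = 1.38×10⁻²³ × 290 × 1.10×10⁴ = 4.40×10⁻¹⁷ W = 44.0 aW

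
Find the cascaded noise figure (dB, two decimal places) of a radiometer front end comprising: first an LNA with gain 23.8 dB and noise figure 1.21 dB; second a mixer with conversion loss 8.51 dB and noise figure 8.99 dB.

Convert to linear (a loss of L dB is a gain of −L dB): F_i = 10^(NF_i/10), G_i = 10^(G_i,dB/10)
  Stage 1: F_1 = 10^(1.21/10) = 1.321, G_1 = 10^(23.8/10) = 239.9
  Stage 2: F_2 = 10^(8.99/10) = 7.925, G_2 = 10^(−8.51/10) = 0.1409
Friis cascade:
  F = 1.321 + (7.925 − 1)/239.9 = 1.350
NF = 10 log₁₀(1.350) = 1.30 dB

1.30 dB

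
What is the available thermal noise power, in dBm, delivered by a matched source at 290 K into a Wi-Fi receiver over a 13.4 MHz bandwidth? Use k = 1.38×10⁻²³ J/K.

P_n = kTB = 1.38×10⁻²³ × 290 × 1.34×10⁷ = 5.36×10⁻¹⁴ W
In dBm: 10 log₁₀(5.36×10⁻¹⁴ / 10⁻³) = −102.7 dBm

−102.7 dBm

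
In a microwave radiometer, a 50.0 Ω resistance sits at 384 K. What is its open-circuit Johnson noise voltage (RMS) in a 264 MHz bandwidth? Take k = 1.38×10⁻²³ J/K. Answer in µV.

V_n = √(4kTRB)
4kTRB = 4 × 1.38×10⁻²³ × 384 × 5.00×10¹ × 2.64×10⁸ = 2.80×10⁻¹⁰ V²
V_n = √(2.80×10⁻¹⁰) = 1.67×10⁻⁵ V = 16.7 µV

16.7 µV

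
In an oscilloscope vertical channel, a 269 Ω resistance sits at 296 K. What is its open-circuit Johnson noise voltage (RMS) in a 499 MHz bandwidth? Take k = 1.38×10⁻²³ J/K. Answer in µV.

V_n = √(4kTRB)
4kTRB = 4 × 1.38×10⁻²³ × 296 × 2.69×10² × 4.99×10⁸ = 2.19×10⁻⁹ V²
V_n = √(2.19×10⁻⁹) = 4.68×10⁻⁵ V = 46.8 µV

46.8 µV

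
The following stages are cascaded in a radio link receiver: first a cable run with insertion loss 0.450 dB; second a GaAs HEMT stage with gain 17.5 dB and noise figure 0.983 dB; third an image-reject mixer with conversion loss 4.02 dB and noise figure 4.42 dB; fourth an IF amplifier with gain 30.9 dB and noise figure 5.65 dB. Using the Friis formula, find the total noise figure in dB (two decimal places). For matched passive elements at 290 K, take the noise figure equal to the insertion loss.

Convert to linear (a loss of L dB is a gain of −L dB): F_i = 10^(NF_i/10), G_i = 10^(G_i,dB/10)
  Stage 1: F_1 = 10^(0.450/10) = 1.109, G_1 = 10^(−0.450/10) = 0.9016
  Stage 2: F_2 = 10^(0.983/10) = 1.254, G_2 = 10^(17.5/10) = 56.23
  Stage 3: F_3 = 10^(4.42/10) = 2.767, G_3 = 10^(−4.02/10) = 0.3963
  Stage 4: F_4 = 10^(5.65/10) = 3.673, G_4 = 10^(30.9/10) = 1230
Friis cascade:
  F = 1.109 + (1.254 − 1)/0.9016 + (2.767 − 1)/50.70 + (3.673 − 1)/20.09 = 1.559
NF = 10 log₁₀(1.559) = 1.93 dB

1.93 dB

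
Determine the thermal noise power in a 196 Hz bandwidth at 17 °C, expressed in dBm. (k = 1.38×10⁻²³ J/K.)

T = 17 °C + 273.15 = 290.15 K
P_n = kTB = 1.38×10⁻²³ × 290.15 × 1.96×10² = 7.85×10⁻¹⁹ W
In dBm: 10 log₁₀(7.85×10⁻¹⁹ / 10⁻³) = −151.1 dBm

−151.1 dBm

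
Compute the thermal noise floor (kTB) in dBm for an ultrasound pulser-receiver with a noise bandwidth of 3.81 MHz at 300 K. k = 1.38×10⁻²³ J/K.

P_n = kTB = 1.38×10⁻²³ × 300 × 3.81×10⁶ = 1.58×10⁻¹⁴ W
In dBm: 10 log₁₀(1.58×10⁻¹⁴ / 10⁻³) = −108.0 dBm

−108.0 dBm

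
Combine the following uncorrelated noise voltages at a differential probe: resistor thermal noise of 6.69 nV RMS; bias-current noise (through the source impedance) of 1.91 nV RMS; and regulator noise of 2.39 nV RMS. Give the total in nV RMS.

Uncorrelated sources add in power (mean-square): V_tot = √(ΣV_i²)
V_tot = √[(6.69×10⁻⁹)² + (1.91×10⁻⁹)² + (2.39×10⁻⁹)²] = 7.36×10⁻⁹ V = 7.36 nV

7.36 nV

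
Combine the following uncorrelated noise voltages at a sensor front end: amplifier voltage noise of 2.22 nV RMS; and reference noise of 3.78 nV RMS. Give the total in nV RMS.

4.38 nV

Uncorrelated sources add in power (mean-square): V_tot = √(ΣV_i²)
V_tot = √[(2.22×10⁻⁹)² + (3.78×10⁻⁹)²] = 4.38×10⁻⁹ V = 4.38 nV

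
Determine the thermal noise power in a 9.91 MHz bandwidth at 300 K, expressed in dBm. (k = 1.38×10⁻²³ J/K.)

P_n = kTB = 1.38×10⁻²³ × 300 × 9.91×10⁶ = 4.10×10⁻¹⁴ W
In dBm: 10 log₁₀(4.10×10⁻¹⁴ / 10⁻³) = −103.9 dBm

−103.9 dBm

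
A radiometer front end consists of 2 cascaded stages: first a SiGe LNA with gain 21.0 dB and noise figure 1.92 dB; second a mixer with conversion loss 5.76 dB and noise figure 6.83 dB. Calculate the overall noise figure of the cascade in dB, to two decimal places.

Convert to linear (a loss of L dB is a gain of −L dB): F_i = 10^(NF_i/10), G_i = 10^(G_i,dB/10)
  Stage 1: F_1 = 10^(1.92/10) = 1.556, G_1 = 10^(21.0/10) = 125.9
  Stage 2: F_2 = 10^(6.83/10) = 4.819, G_2 = 10^(−5.76/10) = 0.2655
Friis cascade:
  F = 1.556 + (4.819 − 1)/125.9 = 1.586
NF = 10 log₁₀(1.586) = 2.00 dB

2.00 dB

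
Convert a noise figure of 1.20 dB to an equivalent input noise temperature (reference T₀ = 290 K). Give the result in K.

F = 10^(1.20/10) = 1.31826
T_e = (F − 1)·T₀ = (1.31826 − 1) × 290 = 92.3 K

92.3 K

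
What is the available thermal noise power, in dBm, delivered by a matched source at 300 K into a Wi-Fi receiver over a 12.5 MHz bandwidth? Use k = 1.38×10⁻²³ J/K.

P_n = kTB = 1.38×10⁻²³ × 300 × 1.25×10⁷ = 5.17×10⁻¹⁴ W
In dBm: 10 log₁₀(5.17×10⁻¹⁴ / 10⁻³) = −102.9 dBm

−102.9 dBm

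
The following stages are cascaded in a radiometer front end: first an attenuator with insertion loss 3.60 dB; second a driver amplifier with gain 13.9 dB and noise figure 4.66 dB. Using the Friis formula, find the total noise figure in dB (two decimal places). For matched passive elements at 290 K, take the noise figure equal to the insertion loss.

8.26 dB

Convert to linear (a loss of L dB is a gain of −L dB): F_i = 10^(NF_i/10), G_i = 10^(G_i,dB/10)
  Stage 1: F_1 = 10^(3.60/10) = 2.291, G_1 = 10^(−3.60/10) = 0.4365
  Stage 2: F_2 = 10^(4.66/10) = 2.924, G_2 = 10^(13.9/10) = 24.55
Friis cascade:
  F = 2.291 + (2.924 − 1)/0.4365 = 6.699
NF = 10 log₁₀(6.699) = 8.26 dB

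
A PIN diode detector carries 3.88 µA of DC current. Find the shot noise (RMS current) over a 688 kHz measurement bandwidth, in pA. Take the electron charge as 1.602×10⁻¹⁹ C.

I_n = √(2qI·B)
2qI·B = 2 × 1.602×10⁻¹⁹ × 3.88×10⁻⁶ × 6.88×10⁵ = 8.55×10⁻¹⁹ A²
I_n = √(8.55×10⁻¹⁹) = 9.25×10⁻¹⁰ A = 925 pA

925 pA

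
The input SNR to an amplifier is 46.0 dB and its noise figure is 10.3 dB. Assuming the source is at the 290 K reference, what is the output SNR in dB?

By definition F = SNR_in/SNR_out, so in dB: SNR_out = SNR_in − NF
SNR_out = 46.0 − 10.3 = 35.7 dB

35.7 dB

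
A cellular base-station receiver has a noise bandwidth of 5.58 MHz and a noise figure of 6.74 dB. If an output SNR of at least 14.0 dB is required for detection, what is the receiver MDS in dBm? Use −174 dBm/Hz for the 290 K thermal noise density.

Sensitivity = −174 + 10 log₁₀(B) + NF + SNR_min
= −174 + 67.47 + 6.74 + 14.0
= −85.79 dBm → −85.8 dBm

−85.8 dBm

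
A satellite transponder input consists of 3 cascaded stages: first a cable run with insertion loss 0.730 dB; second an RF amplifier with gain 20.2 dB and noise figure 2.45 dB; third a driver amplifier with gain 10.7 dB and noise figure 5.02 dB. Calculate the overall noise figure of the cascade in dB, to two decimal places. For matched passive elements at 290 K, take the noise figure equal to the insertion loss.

3.23 dB

Convert to linear (a loss of L dB is a gain of −L dB): F_i = 10^(NF_i/10), G_i = 10^(G_i,dB/10)
  Stage 1: F_1 = 10^(0.730/10) = 1.183, G_1 = 10^(−0.730/10) = 0.8453
  Stage 2: F_2 = 10^(2.45/10) = 1.758, G_2 = 10^(20.2/10) = 104.7
  Stage 3: F_3 = 10^(5.02/10) = 3.177, G_3 = 10^(10.7/10) = 11.75
Friis cascade:
  F = 1.183 + (1.758 − 1)/0.8453 + (3.177 − 1)/88.51 = 2.104
NF = 10 log₁₀(2.104) = 3.23 dB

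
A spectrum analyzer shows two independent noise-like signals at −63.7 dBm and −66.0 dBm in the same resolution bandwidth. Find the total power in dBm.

−61.7 dBm

Convert to linear, add, convert back:
P₁ = 4.27×10⁻¹⁰ W, P₂ = 2.51×10⁻¹⁰ W
P_tot = 6.78×10⁻¹⁰ W → 10 log₁₀(P_tot / 10⁻³) = −61.7 dBm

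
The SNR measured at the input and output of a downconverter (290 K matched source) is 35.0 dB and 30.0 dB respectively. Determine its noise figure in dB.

5.0 dB

NF (dB) = SNR_in(dB) − SNR_out(dB) when the source is at T₀
NF = 35.0 − 30.0 = 5.0 dB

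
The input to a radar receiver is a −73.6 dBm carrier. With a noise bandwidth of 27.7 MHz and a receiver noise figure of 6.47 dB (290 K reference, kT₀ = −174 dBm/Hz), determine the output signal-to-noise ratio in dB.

19.5 dB

Noise floor: N = −174 + 10 log₁₀(B) + NF
10 log₁₀(2.77×10⁷) = 74.42 dB
N = −174 + 74.42 + 6.47 = −93.11 dBm
SNR = P_sig − N = −73.6 − (−93.11) = 19.51 dB → 19.5 dB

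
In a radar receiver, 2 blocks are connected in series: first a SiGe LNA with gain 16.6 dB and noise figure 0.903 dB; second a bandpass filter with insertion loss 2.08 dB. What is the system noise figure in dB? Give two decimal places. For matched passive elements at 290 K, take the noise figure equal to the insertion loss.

Convert to linear (a loss of L dB is a gain of −L dB): F_i = 10^(NF_i/10), G_i = 10^(G_i,dB/10)
  Stage 1: F_1 = 10^(0.903/10) = 1.231, G_1 = 10^(16.6/10) = 45.71
  Stage 2: F_2 = 10^(2.08/10) = 1.614, G_2 = 10^(−2.08/10) = 0.6194
Friis cascade:
  F = 1.231 + (1.614 − 1)/45.71 = 1.245
NF = 10 log₁₀(1.245) = 0.95 dB

0.95 dB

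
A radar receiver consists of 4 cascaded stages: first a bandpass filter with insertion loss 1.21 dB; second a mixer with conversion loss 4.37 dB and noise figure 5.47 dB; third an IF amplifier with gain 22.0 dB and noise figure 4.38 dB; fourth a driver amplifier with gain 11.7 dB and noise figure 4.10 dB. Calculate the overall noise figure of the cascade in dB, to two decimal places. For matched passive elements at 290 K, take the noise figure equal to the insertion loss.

10.41 dB

Convert to linear (a loss of L dB is a gain of −L dB): F_i = 10^(NF_i/10), G_i = 10^(G_i,dB/10)
  Stage 1: F_1 = 10^(1.21/10) = 1.321, G_1 = 10^(−1.21/10) = 0.7568
  Stage 2: F_2 = 10^(5.47/10) = 3.524, G_2 = 10^(−4.37/10) = 0.3656
  Stage 3: F_3 = 10^(4.38/10) = 2.742, G_3 = 10^(22.0/10) = 158.5
  Stage 4: F_4 = 10^(4.10/10) = 2.570, G_4 = 10^(11.7/10) = 14.79
Friis cascade:
  F = 1.321 + (3.524 − 1)/0.7568 + (2.742 − 1)/0.2767 + (2.570 − 1)/43.85 = 10.99
NF = 10 log₁₀(10.99) = 10.41 dB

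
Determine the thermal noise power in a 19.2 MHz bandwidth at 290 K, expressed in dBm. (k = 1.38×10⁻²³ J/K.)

−101.1 dBm

P_n = kTB = 1.38×10⁻²³ × 290 × 1.92×10⁷ = 7.68×10⁻¹⁴ W
In dBm: 10 log₁₀(7.68×10⁻¹⁴ / 10⁻³) = −101.1 dBm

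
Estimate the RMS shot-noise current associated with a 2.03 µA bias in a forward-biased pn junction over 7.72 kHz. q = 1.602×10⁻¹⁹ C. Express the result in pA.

I_n = √(2qI·B)
2qI·B = 2 × 1.602×10⁻¹⁹ × 2.03×10⁻⁶ × 7.72×10³ = 5.02×10⁻²¹ A²
I_n = √(5.02×10⁻²¹) = 7.09×10⁻¹¹ A = 70.9 pA

70.9 pA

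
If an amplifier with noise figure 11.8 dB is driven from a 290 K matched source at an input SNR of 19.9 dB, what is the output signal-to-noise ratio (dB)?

By definition F = SNR_in/SNR_out, so in dB: SNR_out = SNR_in − NF
SNR_out = 19.9 − 11.8 = 8.1 dB

8.1 dB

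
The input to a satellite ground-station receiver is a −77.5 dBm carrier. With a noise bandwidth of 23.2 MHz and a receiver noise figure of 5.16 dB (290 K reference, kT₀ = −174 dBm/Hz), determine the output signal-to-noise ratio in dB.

Noise floor: N = −174 + 10 log₁₀(B) + NF
10 log₁₀(2.32×10⁷) = 73.65 dB
N = −174 + 73.65 + 5.16 = −95.19 dBm
SNR = P_sig − N = −77.5 − (−95.19) = 17.69 dB → 17.7 dB

17.7 dB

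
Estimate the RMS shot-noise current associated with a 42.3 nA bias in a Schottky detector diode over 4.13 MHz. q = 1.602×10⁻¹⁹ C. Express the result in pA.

237 pA

I_n = √(2qI·B)
2qI·B = 2 × 1.602×10⁻¹⁹ × 4.23×10⁻⁸ × 4.13×10⁶ = 5.60×10⁻²⁰ A²
I_n = √(5.60×10⁻²⁰) = 2.37×10⁻¹⁰ A = 237 pA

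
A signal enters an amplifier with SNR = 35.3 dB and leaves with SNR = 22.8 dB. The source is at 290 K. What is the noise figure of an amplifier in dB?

NF (dB) = SNR_in(dB) − SNR_out(dB) when the source is at T₀
NF = 35.3 − 22.8 = 12.5 dB

12.5 dB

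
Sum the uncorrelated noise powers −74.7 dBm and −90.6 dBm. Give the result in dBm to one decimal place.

Convert to linear, add, convert back:
P₁ = 3.39×10⁻¹¹ W, P₂ = 8.71×10⁻¹³ W
P_tot = 3.48×10⁻¹¹ W → 10 log₁₀(P_tot / 10⁻³) = −74.6 dBm

−74.6 dBm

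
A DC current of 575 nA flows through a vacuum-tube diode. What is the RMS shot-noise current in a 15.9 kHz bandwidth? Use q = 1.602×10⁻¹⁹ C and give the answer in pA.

54.1 pA

I_n = √(2qI·B)
2qI·B = 2 × 1.602×10⁻¹⁹ × 5.75×10⁻⁷ × 1.59×10⁴ = 2.93×10⁻²¹ A²
I_n = √(2.93×10⁻²¹) = 5.41×10⁻¹¹ A = 54.1 pA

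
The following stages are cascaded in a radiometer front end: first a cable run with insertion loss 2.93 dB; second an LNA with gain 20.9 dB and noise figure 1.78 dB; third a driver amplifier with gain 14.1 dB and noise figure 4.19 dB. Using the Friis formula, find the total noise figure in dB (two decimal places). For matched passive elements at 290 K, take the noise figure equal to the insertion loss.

4.75 dB

Convert to linear (a loss of L dB is a gain of −L dB): F_i = 10^(NF_i/10), G_i = 10^(G_i,dB/10)
  Stage 1: F_1 = 10^(2.93/10) = 1.963, G_1 = 10^(−2.93/10) = 0.5093
  Stage 2: F_2 = 10^(1.78/10) = 1.507, G_2 = 10^(20.9/10) = 123.0
  Stage 3: F_3 = 10^(4.19/10) = 2.624, G_3 = 10^(14.1/10) = 25.70
Friis cascade:
  F = 1.963 + (1.507 − 1)/0.5093 + (2.624 − 1)/62.66 = 2.984
NF = 10 log₁₀(2.984) = 4.75 dB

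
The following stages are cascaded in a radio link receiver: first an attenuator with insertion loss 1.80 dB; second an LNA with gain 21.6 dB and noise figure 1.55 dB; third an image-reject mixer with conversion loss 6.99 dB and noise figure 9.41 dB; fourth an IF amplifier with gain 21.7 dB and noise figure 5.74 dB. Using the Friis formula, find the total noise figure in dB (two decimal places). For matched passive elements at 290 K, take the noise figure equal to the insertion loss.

3.78 dB

Convert to linear (a loss of L dB is a gain of −L dB): F_i = 10^(NF_i/10), G_i = 10^(G_i,dB/10)
  Stage 1: F_1 = 10^(1.80/10) = 1.514, G_1 = 10^(−1.80/10) = 0.6607
  Stage 2: F_2 = 10^(1.55/10) = 1.429, G_2 = 10^(21.6/10) = 144.5
  Stage 3: F_3 = 10^(9.41/10) = 8.730, G_3 = 10^(−6.99/10) = 0.2000
  Stage 4: F_4 = 10^(5.74/10) = 3.750, G_4 = 10^(21.7/10) = 147.9
Friis cascade:
  F = 1.514 + (1.429 − 1)/0.6607 + (8.730 − 1)/95.50 + (3.750 − 1)/19.10 = 2.388
NF = 10 log₁₀(2.388) = 3.78 dB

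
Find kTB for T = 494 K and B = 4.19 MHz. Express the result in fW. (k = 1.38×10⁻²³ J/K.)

28.6 fW

P_n = kTB = 1.38×10⁻²³ × 494 × 4.19×10⁶ = 2.86×10⁻¹⁴ W = 28.6 fW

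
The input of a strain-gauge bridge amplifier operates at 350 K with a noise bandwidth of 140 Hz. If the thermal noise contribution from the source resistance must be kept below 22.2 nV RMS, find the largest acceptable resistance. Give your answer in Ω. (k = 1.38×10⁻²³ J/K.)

182 Ω

Johnson–Nyquist: V_n = √(4kTRB) ⇒ R = V_n² / (4kTB)
4kTB = 4 × 1.38×10⁻²³ × 350 × 1.40×10² = 2.70×10⁻¹⁸
R = (2.22×10⁻⁸)² / 2.70×10⁻¹⁸ = 1.82×10² Ω = 182 Ω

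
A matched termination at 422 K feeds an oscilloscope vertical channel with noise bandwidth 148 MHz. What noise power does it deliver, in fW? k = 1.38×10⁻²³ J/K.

P_n = kTB = 1.38×10⁻²³ × 422 × 1.48×10⁸ = 8.62×10⁻¹³ W = 862 fW

862 fW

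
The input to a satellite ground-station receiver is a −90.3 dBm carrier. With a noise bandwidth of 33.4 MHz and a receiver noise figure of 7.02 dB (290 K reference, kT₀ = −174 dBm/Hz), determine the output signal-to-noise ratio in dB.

1.4 dB

Noise floor: N = −174 + 10 log₁₀(B) + NF
10 log₁₀(3.34×10⁷) = 75.24 dB
N = −174 + 75.24 + 7.02 = −91.74 dBm
SNR = P_sig − N = −90.3 − (−91.74) = 1.44 dB → 1.4 dB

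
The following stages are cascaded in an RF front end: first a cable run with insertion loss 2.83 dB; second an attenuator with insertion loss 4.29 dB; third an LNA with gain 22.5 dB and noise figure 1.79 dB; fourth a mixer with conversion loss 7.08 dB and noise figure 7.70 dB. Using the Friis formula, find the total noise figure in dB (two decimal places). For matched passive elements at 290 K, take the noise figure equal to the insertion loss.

Convert to linear (a loss of L dB is a gain of −L dB): F_i = 10^(NF_i/10), G_i = 10^(G_i,dB/10)
  Stage 1: F_1 = 10^(2.83/10) = 1.919, G_1 = 10^(−2.83/10) = 0.5212
  Stage 2: F_2 = 10^(4.29/10) = 2.685, G_2 = 10^(−4.29/10) = 0.3724
  Stage 3: F_3 = 10^(1.79/10) = 1.510, G_3 = 10^(22.5/10) = 177.8
  Stage 4: F_4 = 10^(7.70/10) = 5.888, G_4 = 10^(−7.08/10) = 0.1959
Friis cascade:
  F = 1.919 + (2.685 − 1)/0.5212 + (1.510 − 1)/0.1941 + (5.888 − 1)/34.51 = 7.922
NF = 10 log₁₀(7.922) = 8.99 dB

8.99 dB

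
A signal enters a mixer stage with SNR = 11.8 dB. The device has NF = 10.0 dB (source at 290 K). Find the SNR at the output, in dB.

1.8 dB

By definition F = SNR_in/SNR_out, so in dB: SNR_out = SNR_in − NF
SNR_out = 11.8 − 10.0 = 1.8 dB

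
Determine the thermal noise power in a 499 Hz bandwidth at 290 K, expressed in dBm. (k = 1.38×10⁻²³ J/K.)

P_n = kTB = 1.38×10⁻²³ × 290 × 4.99×10² = 2.00×10⁻¹⁸ W
In dBm: 10 log₁₀(2.00×10⁻¹⁸ / 10⁻³) = −147.0 dBm

−147.0 dBm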